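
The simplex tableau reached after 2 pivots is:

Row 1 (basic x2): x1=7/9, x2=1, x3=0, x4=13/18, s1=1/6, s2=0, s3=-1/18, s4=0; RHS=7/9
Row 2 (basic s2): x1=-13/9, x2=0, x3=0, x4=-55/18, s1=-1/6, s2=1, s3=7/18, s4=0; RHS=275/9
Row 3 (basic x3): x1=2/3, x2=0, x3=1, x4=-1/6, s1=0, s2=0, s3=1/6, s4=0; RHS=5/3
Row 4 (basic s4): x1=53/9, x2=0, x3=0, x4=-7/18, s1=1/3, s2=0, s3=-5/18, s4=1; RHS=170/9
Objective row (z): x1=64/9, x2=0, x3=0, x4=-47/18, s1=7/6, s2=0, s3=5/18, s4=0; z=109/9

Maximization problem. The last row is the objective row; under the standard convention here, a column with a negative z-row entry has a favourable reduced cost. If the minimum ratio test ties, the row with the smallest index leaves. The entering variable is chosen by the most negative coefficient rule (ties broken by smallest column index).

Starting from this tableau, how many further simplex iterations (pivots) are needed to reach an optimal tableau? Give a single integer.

pivot: x4 in, x2 out → z = 194/13
No improving column remains; optimal.

1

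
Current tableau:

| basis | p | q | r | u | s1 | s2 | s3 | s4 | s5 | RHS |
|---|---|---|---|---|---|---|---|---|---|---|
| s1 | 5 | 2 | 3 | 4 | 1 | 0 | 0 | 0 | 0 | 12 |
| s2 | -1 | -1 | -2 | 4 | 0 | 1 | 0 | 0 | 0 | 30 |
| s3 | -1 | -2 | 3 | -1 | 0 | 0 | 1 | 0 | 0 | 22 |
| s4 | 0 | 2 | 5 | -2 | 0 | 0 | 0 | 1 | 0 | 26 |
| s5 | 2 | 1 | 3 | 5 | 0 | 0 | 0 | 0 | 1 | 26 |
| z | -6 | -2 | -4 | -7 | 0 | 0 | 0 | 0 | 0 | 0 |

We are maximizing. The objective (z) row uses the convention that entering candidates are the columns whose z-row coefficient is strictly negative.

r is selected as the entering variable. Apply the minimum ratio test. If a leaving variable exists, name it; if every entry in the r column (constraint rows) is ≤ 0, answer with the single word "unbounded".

Ratios: row 1 (s1): 12/3 = 4; row 2 (s2): entry -2 ≤ 0, skip; row 3 (s3): 22/3 = 22/3; row 4 (s4): 26/5 = 26/5; row 5 (s5): 26/3 = 26/3.
Minimum ratio is in the s1 row, so s1 leaves.

s1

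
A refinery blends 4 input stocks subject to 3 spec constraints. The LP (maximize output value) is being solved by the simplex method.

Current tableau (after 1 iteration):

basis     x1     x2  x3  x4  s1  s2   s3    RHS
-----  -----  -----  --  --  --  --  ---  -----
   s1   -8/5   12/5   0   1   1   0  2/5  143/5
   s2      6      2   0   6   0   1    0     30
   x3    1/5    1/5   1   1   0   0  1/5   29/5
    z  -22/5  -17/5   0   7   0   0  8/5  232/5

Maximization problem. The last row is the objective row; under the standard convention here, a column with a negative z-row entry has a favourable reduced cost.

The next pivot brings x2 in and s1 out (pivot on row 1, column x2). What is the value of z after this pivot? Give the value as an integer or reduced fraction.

1043/12

Minimum ratio for x2: (143/5)/(12/5) = 143/12.
z changes by −(z-row coeff of x2)·ratio = −(-17/5)·(143/12) = 2431/60.
New z = 232/5 + (2431/60) = 1043/12.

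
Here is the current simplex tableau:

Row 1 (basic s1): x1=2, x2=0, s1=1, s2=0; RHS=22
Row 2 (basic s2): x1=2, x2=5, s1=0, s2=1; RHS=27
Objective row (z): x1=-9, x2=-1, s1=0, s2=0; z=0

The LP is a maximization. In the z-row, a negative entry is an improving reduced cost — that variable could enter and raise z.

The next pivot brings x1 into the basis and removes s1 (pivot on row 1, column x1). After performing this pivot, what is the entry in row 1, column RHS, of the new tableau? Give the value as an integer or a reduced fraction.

11

Pivot element is row 1, column x1: 2.
Normalize row 1: new (row 1, RHS) = 22/2 = 11.
Row 1 is the pivot row, so the entry is 11.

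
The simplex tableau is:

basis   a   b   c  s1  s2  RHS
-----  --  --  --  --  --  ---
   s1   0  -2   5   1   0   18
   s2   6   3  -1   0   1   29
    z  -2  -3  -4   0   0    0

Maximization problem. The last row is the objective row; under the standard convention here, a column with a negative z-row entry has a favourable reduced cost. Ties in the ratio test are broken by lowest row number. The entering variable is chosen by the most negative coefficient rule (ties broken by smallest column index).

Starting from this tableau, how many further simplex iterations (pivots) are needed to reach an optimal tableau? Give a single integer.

pivot: c in, s1 out → z = 72/5
pivot: b in, s2 out → z = 937/13
No improving column remains; optimal.

2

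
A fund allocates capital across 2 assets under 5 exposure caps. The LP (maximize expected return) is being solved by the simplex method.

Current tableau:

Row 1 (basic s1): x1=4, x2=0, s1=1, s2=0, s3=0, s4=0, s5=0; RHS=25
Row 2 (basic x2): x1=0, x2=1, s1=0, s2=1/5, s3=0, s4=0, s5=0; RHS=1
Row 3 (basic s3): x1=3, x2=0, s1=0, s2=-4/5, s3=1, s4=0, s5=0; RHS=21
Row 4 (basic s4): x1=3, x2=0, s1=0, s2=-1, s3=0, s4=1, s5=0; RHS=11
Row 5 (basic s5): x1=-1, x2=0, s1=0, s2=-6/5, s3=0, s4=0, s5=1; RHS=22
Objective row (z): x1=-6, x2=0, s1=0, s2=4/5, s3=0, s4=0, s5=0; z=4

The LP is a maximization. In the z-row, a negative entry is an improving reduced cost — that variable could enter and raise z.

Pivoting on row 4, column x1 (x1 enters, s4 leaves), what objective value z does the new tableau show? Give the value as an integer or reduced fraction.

26

Minimum ratio for x1: 11/3 = 11/3.
z changes by −(z-row coeff of x1)·ratio = −(-6)·(11/3) = 22.
New z = 4 + 22 = 26.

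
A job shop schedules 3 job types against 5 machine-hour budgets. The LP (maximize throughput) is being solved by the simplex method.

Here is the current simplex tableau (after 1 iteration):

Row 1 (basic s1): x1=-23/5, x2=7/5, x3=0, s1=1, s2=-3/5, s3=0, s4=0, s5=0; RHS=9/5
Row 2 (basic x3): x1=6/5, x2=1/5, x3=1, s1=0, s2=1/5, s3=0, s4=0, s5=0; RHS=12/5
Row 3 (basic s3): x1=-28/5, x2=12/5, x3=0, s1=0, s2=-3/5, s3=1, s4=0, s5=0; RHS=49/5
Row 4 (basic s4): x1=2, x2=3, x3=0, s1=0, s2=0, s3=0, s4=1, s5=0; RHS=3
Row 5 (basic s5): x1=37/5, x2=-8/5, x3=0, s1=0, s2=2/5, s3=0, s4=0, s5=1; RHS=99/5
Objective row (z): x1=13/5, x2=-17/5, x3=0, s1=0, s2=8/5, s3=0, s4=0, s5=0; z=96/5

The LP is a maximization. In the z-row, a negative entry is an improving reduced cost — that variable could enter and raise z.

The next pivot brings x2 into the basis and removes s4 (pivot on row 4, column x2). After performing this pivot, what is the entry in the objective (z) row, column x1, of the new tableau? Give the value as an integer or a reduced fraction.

73/15

Pivot element is row 4, column x2: 3.
Normalize row 4: new (row 4, x1) = 2/3 = 2/3.
z-row ← z-row − (-17/5)·(new row 4): 13/5 − (-17/5)·(2/3) = 73/15.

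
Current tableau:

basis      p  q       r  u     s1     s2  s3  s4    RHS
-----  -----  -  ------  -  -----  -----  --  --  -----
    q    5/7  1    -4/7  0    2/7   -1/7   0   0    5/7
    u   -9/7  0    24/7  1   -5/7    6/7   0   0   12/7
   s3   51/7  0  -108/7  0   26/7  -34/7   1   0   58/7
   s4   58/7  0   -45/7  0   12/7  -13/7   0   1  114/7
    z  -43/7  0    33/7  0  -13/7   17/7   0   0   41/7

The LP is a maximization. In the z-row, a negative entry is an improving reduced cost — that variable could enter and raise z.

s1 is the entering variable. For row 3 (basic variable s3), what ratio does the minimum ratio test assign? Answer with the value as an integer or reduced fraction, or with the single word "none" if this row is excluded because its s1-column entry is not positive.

29/13

Ratio = RHS / (s1 entry) = (58/7) / (26/7) = 29/13.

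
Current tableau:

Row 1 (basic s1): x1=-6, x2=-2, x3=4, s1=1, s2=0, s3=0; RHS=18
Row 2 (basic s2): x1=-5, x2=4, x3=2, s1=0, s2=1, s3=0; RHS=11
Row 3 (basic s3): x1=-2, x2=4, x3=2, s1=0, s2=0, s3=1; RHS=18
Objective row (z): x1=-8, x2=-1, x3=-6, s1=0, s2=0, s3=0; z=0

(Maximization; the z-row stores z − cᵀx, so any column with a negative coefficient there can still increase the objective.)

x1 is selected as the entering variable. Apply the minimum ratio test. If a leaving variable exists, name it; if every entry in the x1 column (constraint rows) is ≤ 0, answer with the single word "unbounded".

unbounded

x1-column entries: row 1: -6, row 2: -5, row 3: -2. All ≤ 0, so x1 can increase without bound; the LP is unbounded in this direction.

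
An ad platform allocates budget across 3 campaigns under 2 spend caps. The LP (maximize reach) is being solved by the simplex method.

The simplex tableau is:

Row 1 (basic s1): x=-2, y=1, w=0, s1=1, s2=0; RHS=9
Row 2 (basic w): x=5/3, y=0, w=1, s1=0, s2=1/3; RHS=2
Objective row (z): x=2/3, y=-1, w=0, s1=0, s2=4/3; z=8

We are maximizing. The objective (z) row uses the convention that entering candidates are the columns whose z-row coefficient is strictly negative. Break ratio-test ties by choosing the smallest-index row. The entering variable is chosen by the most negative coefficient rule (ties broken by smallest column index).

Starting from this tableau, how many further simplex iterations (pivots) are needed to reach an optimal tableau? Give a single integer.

pivot: y in, s1 out → z = 17
pivot: x in, w out → z = 93/5
No improving column remains; optimal.

2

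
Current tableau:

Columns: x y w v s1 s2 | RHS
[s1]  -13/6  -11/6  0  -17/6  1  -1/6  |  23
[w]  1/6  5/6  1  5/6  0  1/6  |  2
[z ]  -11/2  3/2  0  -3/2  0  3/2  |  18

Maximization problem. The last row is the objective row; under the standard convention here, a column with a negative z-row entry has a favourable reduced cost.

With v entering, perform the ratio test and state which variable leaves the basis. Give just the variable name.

Ratios: row 1 (s1): entry -17/6 ≤ 0, skip; row 2 (w): 2/(5/6) = 12/5.
Minimum ratio 12/5 is in the w row, so w leaves.

w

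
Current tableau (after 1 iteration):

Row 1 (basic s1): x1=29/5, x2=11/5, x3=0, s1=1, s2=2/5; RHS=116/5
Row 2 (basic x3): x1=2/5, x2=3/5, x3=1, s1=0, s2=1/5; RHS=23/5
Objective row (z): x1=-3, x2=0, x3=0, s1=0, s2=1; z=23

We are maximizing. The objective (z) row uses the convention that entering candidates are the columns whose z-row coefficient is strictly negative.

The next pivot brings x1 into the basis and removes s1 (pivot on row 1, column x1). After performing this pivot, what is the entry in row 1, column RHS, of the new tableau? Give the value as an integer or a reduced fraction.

Pivot element is row 1, column x1: 29/5.
Normalize row 1: new (row 1, RHS) = (116/5)/(29/5) = 4.
Row 1 is the pivot row, so the entry is 4.

4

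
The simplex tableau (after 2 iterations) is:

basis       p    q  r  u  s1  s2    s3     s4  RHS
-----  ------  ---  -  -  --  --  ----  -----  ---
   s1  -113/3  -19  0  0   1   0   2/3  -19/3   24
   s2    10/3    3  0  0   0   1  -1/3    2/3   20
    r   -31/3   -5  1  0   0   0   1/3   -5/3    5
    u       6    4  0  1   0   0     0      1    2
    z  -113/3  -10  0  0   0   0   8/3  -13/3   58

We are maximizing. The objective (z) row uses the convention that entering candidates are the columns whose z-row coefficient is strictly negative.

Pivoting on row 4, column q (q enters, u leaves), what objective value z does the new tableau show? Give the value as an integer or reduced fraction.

Minimum ratio for q: 2/4 = 1/2.
z changes by −(z-row coeff of q)·ratio = −(-10)·(1/2) = 5.
New z = 58 + 5 = 63.

63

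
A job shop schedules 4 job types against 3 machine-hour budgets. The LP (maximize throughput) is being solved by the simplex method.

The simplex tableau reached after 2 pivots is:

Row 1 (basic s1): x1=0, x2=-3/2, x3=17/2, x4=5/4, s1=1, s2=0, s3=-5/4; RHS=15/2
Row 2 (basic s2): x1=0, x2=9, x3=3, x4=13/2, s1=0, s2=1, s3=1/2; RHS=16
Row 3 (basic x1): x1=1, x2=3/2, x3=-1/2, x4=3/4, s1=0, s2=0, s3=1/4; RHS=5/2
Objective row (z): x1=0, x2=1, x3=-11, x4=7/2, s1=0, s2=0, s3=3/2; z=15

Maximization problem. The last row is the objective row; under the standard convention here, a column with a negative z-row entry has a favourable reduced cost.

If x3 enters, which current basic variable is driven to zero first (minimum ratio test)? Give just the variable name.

s1

Ratios: row 1 (s1): (15/2)/(17/2) = 15/17; row 2 (s2): 16/3 = 16/3; row 3 (x1): entry -1/2 ≤ 0, skip.
Minimum ratio 15/17 is in the s1 row, so s1 leaves.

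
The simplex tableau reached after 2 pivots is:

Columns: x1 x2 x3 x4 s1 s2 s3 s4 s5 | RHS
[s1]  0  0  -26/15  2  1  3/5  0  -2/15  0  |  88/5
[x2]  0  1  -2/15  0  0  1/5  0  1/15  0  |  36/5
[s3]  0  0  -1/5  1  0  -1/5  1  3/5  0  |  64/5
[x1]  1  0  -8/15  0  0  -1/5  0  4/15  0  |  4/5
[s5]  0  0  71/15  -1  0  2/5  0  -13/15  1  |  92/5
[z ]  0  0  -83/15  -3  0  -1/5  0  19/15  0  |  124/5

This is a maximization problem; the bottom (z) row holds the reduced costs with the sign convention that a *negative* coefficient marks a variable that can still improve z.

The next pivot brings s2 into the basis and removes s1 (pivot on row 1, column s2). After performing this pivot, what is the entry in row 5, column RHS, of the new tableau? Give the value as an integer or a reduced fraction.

20/3

Pivot element is row 1, column s2: 3/5.
Normalize row 1: new (row 1, RHS) = (88/5)/(3/5) = 88/3.
row 5 ← row 5 − (2/5)·(new row 1): 92/5 − (2/5)·(88/3) = 20/3.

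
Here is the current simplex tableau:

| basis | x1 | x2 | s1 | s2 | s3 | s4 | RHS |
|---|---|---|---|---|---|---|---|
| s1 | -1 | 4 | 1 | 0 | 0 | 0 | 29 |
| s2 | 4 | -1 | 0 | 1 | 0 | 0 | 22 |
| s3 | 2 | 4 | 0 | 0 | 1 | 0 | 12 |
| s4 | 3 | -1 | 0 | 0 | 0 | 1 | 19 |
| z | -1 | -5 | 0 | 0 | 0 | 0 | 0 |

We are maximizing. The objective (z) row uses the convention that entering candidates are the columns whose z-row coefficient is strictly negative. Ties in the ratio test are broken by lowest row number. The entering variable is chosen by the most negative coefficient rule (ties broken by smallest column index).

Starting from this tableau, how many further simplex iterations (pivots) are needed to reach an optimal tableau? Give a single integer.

pivot: x2 in, s3 out → z = 15
No improving column remains; optimal.

1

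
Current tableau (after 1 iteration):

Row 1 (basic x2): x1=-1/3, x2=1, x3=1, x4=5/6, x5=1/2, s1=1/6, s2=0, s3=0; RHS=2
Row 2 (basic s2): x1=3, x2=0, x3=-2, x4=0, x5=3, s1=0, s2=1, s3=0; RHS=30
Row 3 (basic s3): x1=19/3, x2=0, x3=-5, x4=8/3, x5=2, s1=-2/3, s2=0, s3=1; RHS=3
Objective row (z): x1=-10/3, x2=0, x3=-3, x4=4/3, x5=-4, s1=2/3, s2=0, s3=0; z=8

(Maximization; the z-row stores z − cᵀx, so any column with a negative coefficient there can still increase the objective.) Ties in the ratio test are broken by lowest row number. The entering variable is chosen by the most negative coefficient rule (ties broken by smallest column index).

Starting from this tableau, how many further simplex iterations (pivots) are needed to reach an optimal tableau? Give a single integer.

3

pivot: x5 in, s3 out → z = 14
pivot: x3 in, x2 out → z = 191/9
pivot: x1 in, x5 out → z = 365/14
No improving column remains; optimal.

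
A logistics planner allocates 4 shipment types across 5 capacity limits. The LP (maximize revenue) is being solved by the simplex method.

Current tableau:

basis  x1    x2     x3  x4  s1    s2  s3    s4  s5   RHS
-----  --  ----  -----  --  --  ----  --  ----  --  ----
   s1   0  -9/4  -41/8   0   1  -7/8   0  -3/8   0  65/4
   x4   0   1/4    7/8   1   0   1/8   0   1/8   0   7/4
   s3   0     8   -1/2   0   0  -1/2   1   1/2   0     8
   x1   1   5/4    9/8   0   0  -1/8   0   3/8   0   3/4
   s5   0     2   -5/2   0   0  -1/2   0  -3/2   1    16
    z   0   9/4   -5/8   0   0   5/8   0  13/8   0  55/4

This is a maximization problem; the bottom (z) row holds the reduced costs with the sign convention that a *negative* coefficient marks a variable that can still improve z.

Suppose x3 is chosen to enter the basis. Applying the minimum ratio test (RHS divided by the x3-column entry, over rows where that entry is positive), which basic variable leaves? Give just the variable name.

Ratios: row 1 (s1): entry -41/8 ≤ 0, skip; row 2 (x4): (7/4)/(7/8) = 2; row 3 (s3): entry -1/2 ≤ 0, skip; row 4 (x1): (3/4)/(9/8) = 2/3; row 5 (s5): entry -5/2 ≤ 0, skip.
Minimum ratio 2/3 is in the x1 row, so x1 leaves.

x1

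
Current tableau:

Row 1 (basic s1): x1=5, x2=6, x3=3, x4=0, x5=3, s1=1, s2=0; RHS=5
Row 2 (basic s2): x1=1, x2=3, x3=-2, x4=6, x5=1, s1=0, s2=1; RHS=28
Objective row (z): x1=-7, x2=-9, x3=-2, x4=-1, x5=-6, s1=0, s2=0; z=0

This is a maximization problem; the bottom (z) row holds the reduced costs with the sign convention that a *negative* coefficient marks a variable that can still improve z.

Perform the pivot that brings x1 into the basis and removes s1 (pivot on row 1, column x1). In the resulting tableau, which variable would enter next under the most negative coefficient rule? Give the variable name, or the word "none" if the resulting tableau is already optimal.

x5

Pivot element 5. New z-row = old z-row − (-7)·(row 1/5).
Updated z-row coefficients: x1: 0, x2: -3/5, x3: 11/5, x4: -1, x5: -9/5, s1: 7/5, s2: 0.
The most negative is -9/5 in column x5, so x5 would enter next.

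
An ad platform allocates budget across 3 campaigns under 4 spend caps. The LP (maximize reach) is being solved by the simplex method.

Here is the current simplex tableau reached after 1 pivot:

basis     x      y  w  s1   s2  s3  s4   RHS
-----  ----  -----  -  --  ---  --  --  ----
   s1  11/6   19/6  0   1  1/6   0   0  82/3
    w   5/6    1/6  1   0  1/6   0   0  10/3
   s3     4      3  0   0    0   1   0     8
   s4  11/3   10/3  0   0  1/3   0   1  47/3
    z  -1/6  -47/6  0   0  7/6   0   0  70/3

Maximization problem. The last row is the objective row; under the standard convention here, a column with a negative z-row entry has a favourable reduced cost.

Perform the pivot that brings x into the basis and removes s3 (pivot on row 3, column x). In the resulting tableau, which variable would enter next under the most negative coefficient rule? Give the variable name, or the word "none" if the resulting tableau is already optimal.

y

Pivot element 4. New z-row = old z-row − (-1/6)·(row 3/4).
Updated z-row coefficients: x: 0, y: -185/24, w: 0, s1: 0, s2: 7/6, s3: 1/24, s4: 0.
The most negative is -185/24 in column y, so y would enter next.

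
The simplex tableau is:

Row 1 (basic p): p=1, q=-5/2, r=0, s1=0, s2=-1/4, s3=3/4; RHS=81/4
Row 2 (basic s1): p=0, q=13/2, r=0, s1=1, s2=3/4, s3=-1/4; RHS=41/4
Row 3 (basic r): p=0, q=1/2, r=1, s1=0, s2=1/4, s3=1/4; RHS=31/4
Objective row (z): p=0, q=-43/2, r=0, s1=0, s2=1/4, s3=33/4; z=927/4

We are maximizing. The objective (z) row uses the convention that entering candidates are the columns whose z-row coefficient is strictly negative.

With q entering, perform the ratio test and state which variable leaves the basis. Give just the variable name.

s1

Ratios: row 1 (p): entry -5/2 ≤ 0, skip; row 2 (s1): (41/4)/(13/2) = 41/26; row 3 (r): (31/4)/(1/2) = 31/2.
Minimum ratio 41/26 is in the s1 row, so s1 leaves.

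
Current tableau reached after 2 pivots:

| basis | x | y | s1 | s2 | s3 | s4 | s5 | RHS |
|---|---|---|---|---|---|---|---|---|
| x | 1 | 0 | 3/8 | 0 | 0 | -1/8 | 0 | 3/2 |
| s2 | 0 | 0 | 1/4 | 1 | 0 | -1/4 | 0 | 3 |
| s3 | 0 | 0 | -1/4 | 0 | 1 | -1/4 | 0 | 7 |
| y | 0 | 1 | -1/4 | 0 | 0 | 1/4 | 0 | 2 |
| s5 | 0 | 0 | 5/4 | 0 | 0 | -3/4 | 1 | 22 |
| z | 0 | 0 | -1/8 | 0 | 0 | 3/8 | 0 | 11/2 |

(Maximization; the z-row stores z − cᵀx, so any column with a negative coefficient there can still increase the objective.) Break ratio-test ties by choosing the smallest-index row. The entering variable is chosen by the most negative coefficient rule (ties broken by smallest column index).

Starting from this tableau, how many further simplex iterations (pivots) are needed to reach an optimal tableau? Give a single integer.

1

pivot: s1 in, x out → z = 6
No improving column remains; optimal.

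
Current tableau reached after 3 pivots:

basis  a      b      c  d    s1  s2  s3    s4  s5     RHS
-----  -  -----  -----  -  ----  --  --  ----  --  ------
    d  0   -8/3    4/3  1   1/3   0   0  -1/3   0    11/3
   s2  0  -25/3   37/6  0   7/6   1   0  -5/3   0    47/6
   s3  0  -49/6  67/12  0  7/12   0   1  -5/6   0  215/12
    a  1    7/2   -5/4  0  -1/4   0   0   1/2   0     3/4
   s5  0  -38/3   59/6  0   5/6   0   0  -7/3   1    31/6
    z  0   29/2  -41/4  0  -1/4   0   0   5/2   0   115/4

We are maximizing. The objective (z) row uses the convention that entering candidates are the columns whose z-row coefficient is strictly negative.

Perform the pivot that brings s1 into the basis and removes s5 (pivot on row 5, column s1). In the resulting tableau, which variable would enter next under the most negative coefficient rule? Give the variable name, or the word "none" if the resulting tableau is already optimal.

c

Pivot element 5/6. New z-row = old z-row − (-1/4)·(row 5/(5/6)).
Updated z-row coefficients: a: 0, b: 107/10, c: -73/10, d: 0, s1: 0, s2: 0, s3: 0, s4: 9/5, s5: 3/10.
The most negative is -73/10 in column c, so c would enter next.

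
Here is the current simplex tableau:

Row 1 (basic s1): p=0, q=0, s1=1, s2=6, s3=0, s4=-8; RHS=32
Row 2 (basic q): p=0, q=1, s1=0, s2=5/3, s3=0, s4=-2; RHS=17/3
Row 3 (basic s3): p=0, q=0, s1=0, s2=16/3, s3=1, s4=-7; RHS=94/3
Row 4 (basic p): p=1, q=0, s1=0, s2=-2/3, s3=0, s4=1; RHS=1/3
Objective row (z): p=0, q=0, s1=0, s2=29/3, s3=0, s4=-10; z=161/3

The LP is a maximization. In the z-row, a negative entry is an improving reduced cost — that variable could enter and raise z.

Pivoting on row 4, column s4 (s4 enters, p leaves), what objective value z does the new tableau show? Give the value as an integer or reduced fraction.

57

Minimum ratio for s4: (1/3)/1 = 1/3.
z changes by −(z-row coeff of s4)·ratio = −(-10)·(1/3) = 10/3.
New z = 161/3 + (10/3) = 57.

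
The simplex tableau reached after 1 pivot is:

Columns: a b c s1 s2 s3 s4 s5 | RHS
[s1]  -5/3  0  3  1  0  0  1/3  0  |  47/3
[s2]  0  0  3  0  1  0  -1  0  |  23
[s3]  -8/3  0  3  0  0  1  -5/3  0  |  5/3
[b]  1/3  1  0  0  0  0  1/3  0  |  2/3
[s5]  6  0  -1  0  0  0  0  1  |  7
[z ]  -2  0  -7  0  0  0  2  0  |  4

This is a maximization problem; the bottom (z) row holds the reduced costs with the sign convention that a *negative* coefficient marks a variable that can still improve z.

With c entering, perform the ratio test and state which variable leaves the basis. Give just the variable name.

s3

Ratios: row 1 (s1): (47/3)/3 = 47/9; row 2 (s2): 23/3 = 23/3; row 3 (s3): (5/3)/3 = 5/9; row 4 (b): entry 0 ≤ 0, skip; row 5 (s5): entry -1 ≤ 0, skip.
Minimum ratio 5/9 is in the s3 row, so s3 leaves.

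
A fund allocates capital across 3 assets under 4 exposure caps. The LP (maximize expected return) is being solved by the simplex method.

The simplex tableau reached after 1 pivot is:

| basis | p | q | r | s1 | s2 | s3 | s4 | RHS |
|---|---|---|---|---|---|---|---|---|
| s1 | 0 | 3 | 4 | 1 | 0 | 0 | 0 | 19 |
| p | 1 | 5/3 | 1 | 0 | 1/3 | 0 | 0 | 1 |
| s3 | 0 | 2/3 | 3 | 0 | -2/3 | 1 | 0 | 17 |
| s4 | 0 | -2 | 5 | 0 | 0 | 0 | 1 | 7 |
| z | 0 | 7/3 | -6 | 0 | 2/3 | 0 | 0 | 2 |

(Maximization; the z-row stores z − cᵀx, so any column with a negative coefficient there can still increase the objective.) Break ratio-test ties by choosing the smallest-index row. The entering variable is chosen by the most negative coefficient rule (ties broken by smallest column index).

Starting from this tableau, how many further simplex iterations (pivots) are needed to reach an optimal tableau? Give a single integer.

1

pivot: r in, p out → z = 8
No improving column remains; optimal.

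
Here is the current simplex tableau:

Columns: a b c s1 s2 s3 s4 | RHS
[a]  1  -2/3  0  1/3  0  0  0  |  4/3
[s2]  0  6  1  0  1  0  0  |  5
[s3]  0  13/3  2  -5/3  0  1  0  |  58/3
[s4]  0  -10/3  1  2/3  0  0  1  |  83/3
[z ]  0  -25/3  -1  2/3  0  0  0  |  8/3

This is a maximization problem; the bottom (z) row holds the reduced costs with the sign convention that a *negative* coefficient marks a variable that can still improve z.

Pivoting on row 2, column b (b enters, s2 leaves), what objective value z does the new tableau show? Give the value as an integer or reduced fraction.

173/18

Minimum ratio for b: 5/6 = 5/6.
z changes by −(z-row coeff of b)·ratio = −(-25/3)·(5/6) = 125/18.
New z = 8/3 + (125/18) = 173/18.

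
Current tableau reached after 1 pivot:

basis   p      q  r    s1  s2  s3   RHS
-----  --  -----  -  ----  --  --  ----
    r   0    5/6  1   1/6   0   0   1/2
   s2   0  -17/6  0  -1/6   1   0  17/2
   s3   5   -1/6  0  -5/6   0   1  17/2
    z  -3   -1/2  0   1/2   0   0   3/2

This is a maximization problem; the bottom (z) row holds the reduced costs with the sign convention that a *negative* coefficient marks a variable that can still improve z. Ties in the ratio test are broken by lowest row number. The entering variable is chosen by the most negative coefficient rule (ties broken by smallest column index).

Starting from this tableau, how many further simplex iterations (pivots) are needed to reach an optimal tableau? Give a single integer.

pivot: p in, s3 out → z = 33/5
pivot: q in, r out → z = 174/25
No improving column remains; optimal.

2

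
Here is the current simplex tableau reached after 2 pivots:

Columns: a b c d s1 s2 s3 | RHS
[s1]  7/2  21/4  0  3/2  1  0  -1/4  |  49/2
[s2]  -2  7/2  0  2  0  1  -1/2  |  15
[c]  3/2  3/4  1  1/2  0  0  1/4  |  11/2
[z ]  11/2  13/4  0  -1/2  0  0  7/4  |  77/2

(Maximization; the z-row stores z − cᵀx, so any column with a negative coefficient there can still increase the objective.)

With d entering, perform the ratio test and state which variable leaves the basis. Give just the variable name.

Ratios: row 1 (s1): (49/2)/(3/2) = 49/3; row 2 (s2): 15/2 = 15/2; row 3 (c): (11/2)/(1/2) = 11.
Minimum ratio 15/2 is in the s2 row, so s2 leaves.

s2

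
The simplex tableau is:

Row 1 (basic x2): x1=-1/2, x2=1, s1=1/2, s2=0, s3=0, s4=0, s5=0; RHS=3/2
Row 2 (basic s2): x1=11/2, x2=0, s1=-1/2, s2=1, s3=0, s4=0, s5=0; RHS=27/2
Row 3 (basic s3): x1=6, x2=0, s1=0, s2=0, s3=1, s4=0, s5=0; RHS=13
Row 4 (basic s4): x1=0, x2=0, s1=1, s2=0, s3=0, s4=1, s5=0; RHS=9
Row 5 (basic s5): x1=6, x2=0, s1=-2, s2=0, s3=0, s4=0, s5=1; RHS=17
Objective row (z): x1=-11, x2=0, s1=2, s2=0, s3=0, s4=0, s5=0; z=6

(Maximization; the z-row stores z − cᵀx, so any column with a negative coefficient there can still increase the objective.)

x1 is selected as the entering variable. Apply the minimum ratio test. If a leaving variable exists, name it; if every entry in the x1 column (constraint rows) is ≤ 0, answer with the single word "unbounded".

Ratios: row 1 (x2): entry -1/2 ≤ 0, skip; row 2 (s2): (27/2)/(11/2) = 27/11; row 3 (s3): 13/6 = 13/6; row 4 (s4): entry 0 ≤ 0, skip; row 5 (s5): 17/6 = 17/6.
Minimum ratio is in the s3 row, so s3 leaves.

s3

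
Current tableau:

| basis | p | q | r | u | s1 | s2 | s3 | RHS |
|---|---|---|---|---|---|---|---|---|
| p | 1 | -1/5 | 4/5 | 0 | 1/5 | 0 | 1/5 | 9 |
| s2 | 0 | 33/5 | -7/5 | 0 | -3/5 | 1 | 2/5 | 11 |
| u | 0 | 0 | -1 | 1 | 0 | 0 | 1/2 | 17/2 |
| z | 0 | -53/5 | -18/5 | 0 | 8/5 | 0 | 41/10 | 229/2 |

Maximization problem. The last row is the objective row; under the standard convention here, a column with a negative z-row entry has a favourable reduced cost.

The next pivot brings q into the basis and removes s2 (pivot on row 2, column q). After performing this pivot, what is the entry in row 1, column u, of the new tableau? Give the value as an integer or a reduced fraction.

Pivot element is row 2, column q: 33/5.
Normalize row 2: new (row 2, u) = 0/(33/5) = 0.
row 1 ← row 1 − (-1/5)·(new row 2): 0 − (-1/5)·0 = 0.

0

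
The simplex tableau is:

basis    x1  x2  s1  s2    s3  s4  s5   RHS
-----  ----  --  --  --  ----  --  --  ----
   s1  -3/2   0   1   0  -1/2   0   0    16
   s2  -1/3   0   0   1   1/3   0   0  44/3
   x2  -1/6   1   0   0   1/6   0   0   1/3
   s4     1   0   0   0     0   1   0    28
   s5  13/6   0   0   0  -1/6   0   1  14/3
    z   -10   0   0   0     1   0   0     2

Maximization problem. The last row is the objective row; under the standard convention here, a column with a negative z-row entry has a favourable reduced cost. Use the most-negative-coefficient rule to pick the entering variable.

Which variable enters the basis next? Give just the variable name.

x1

Objective-row coefficients: x1: -10, x2: 0, s1: 0, s2: 0, s3: 1, s4: 0, s5: 0.
The most negative is -10 in column x1, so x1 enters.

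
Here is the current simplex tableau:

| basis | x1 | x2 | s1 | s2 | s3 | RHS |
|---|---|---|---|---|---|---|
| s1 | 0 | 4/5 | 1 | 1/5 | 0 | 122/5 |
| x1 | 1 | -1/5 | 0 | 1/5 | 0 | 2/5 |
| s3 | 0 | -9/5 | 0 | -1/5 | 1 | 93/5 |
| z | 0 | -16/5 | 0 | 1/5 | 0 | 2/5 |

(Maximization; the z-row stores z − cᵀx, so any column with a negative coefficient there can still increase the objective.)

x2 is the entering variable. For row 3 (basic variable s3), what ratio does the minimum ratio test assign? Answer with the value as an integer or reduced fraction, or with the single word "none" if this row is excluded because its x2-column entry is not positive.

none

The x2 entry in row 3 is -9/5 ≤ 0, so this row gives no ratio.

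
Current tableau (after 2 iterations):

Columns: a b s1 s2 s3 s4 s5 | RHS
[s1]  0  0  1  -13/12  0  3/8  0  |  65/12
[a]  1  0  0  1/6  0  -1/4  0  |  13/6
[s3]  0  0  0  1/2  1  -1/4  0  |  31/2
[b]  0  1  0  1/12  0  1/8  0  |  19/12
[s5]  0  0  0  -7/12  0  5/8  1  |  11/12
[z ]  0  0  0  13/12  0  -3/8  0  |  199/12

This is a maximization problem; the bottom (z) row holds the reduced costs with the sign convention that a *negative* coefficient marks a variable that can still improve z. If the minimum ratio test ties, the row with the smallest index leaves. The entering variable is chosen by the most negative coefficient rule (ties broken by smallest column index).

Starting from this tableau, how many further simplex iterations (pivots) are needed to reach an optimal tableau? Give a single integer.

1

pivot: s4 in, s5 out → z = 257/15
No improving column remains; optimal.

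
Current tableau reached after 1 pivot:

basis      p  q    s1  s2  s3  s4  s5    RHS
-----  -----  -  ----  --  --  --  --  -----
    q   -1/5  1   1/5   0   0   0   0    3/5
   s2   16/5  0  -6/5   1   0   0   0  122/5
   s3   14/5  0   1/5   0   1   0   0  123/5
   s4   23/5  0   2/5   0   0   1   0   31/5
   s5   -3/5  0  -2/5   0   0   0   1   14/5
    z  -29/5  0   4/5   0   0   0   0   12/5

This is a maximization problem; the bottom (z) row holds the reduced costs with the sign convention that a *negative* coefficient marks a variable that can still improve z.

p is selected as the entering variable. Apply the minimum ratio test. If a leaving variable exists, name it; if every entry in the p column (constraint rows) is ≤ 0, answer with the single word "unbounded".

s4

Ratios: row 1 (q): entry -1/5 ≤ 0, skip; row 2 (s2): (122/5)/(16/5) = 61/8; row 3 (s3): (123/5)/(14/5) = 123/14; row 4 (s4): (31/5)/(23/5) = 31/23; row 5 (s5): entry -3/5 ≤ 0, skip.
Minimum ratio is in the s4 row, so s4 leaves.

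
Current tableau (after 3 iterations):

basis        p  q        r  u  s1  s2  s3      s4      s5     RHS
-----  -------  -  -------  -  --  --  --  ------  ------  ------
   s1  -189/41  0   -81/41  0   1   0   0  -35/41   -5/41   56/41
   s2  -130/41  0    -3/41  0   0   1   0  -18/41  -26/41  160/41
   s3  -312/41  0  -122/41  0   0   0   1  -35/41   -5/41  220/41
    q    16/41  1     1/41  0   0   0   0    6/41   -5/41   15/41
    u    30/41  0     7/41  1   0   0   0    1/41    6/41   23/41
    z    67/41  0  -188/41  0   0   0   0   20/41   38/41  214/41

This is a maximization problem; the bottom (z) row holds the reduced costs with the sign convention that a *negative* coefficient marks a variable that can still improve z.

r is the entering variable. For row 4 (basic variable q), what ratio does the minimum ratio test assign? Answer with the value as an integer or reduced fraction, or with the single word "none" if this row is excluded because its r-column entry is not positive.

15

Ratio = RHS / (r entry) = (15/41) / (1/41) = 15.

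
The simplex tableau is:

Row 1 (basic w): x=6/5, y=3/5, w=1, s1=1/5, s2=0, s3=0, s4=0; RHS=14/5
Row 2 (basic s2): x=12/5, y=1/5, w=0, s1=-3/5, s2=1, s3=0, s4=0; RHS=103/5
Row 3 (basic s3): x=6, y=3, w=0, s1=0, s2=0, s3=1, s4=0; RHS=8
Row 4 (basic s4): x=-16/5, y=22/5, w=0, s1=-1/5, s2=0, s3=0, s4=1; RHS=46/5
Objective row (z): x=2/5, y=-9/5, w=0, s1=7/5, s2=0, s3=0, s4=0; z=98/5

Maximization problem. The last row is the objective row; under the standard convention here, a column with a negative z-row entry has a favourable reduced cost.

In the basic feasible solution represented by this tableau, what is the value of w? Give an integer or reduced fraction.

14/5

w is basic (row 1); its value is the RHS of that row: 14/5.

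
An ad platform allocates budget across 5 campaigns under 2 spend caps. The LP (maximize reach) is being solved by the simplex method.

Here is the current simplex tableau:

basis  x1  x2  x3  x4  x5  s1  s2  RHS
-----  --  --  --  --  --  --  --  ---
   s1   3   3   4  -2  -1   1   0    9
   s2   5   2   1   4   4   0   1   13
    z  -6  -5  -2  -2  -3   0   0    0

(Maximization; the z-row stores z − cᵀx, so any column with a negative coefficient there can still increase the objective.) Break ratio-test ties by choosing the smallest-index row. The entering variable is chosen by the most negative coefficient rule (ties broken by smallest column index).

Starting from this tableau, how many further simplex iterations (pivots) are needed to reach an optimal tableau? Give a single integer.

3

pivot: x1 in, s2 out → z = 78/5
pivot: x2 in, s1 out → z = 52/3
pivot: x4 in, x1 out → z = 22
No improving column remains; optimal.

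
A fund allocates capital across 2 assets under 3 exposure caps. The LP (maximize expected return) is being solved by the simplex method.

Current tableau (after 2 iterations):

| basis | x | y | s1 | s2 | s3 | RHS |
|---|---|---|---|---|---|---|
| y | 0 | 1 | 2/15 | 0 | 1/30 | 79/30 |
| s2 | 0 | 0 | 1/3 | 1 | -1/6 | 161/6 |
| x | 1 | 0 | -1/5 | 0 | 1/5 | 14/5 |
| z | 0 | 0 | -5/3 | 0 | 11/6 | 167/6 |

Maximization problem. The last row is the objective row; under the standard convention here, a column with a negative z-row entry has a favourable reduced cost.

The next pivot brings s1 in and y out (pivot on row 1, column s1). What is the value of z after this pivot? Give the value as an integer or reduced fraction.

Minimum ratio for s1: (79/30)/(2/15) = 79/4.
z changes by −(z-row coeff of s1)·ratio = −(-5/3)·(79/4) = 395/12.
New z = 167/6 + (395/12) = 243/4.

243/4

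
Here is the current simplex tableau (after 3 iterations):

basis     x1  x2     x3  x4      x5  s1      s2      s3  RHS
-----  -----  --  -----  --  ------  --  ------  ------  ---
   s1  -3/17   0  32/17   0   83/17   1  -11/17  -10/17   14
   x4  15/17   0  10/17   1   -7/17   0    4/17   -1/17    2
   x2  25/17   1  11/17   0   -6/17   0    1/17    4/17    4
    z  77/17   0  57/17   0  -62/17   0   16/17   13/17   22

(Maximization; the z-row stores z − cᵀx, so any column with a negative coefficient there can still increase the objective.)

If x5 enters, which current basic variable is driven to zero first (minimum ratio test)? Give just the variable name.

s1

Ratios: row 1 (s1): 14/(83/17) = 238/83; row 2 (x4): entry -7/17 ≤ 0, skip; row 3 (x2): entry -6/17 ≤ 0, skip.
Minimum ratio 238/83 is in the s1 row, so s1 leaves.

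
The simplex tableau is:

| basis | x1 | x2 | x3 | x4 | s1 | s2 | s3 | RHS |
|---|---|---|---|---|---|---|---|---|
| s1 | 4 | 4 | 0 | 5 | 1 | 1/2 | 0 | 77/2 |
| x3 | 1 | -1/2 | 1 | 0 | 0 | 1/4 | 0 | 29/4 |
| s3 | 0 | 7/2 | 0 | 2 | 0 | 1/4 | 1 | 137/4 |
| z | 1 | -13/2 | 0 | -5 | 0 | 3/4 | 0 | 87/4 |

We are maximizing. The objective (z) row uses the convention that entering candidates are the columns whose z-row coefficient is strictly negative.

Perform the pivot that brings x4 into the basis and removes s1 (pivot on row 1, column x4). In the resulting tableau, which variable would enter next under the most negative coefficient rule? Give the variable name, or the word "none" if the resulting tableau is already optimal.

x2

Pivot element 5. New z-row = old z-row − (-5)·(row 1/5).
Updated z-row coefficients: x1: 5, x2: -5/2, x3: 0, x4: 0, s1: 1, s2: 5/4, s3: 0.
The most negative is -5/2 in column x2, so x2 would enter next.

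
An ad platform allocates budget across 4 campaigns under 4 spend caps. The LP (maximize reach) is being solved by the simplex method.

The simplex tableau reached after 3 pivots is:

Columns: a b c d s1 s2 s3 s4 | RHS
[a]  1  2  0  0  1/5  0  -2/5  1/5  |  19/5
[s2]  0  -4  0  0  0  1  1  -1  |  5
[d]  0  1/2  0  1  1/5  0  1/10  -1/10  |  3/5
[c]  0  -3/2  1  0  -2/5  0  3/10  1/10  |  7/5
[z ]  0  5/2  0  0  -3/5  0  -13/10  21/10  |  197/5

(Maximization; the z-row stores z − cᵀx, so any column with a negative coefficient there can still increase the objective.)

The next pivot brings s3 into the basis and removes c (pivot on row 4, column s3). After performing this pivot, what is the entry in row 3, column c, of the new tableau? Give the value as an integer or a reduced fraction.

-1/3

Pivot element is row 4, column s3: 3/10.
Normalize row 4: new (row 4, c) = 1/(3/10) = 10/3.
row 3 ← row 3 − (1/10)·(new row 4): 0 − (1/10)·(10/3) = -1/3.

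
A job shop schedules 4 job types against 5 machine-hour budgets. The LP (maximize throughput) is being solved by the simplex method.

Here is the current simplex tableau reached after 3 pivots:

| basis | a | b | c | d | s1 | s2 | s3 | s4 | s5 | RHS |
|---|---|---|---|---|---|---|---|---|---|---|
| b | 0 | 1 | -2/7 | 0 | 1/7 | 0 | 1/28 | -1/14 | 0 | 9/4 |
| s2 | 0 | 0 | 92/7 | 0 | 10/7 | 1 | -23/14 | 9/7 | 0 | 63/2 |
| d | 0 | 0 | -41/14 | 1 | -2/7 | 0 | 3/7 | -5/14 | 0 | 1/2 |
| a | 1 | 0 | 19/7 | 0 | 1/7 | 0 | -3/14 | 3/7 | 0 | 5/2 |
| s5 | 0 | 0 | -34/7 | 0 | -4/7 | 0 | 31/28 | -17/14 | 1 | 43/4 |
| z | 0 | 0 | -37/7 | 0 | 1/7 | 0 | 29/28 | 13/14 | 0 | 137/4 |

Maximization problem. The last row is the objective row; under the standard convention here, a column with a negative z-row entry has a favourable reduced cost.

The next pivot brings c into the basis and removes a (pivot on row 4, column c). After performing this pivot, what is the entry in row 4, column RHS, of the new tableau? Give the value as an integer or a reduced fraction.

35/38

Pivot element is row 4, column c: 19/7.
Normalize row 4: new (row 4, RHS) = (5/2)/(19/7) = 35/38.
Row 4 is the pivot row, so the entry is 35/38.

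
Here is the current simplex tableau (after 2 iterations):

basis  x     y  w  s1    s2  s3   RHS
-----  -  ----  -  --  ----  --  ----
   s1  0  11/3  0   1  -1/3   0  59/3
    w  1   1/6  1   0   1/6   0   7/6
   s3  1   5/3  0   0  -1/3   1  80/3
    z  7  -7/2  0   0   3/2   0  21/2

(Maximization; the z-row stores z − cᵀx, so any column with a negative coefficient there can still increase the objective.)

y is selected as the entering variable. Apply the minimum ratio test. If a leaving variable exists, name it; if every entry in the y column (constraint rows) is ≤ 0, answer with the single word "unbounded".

Ratios: row 1 (s1): (59/3)/(11/3) = 59/11; row 2 (w): (7/6)/(1/6) = 7; row 3 (s3): (80/3)/(5/3) = 16.
Minimum ratio is in the s1 row, so s1 leaves.

s1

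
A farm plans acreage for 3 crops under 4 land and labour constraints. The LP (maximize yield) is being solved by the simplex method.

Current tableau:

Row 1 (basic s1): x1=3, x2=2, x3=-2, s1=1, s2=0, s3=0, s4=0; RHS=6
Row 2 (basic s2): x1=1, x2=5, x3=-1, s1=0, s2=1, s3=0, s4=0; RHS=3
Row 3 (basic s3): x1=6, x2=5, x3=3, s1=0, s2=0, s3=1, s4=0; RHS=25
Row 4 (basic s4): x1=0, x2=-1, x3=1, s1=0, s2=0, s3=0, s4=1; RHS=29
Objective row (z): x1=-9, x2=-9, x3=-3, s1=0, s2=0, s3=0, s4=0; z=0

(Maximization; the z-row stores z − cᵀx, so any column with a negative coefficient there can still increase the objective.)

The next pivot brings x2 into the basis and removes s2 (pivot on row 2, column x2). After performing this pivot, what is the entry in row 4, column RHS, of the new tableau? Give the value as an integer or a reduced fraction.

148/5

Pivot element is row 2, column x2: 5.
Normalize row 2: new (row 2, RHS) = 3/5 = 3/5.
row 4 ← row 4 − (-1)·(new row 2): 29 − (-1)·(3/5) = 148/5.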